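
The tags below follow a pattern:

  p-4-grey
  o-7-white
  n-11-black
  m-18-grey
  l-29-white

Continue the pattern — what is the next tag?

k-47-black

Letter goes p, o, n, m, l → k (letters move back 1 place in the alphabet).
Second component: each term is the sum of the two before it; 4, 7, 11, 18, 29 → 47.
For the shade, repeats grey → white → black: grey, white, black, grey, white → black.
Combining the parts gives k-47-black.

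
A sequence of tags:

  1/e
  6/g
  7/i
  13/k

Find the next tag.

20/m

For the first component, each term is the sum of the two before it: 1, 6, 7, 13 → 20.
Letter: letters move forward 2 places in the alphabet; e, g, i, k → m.
So the next tag is 20/m.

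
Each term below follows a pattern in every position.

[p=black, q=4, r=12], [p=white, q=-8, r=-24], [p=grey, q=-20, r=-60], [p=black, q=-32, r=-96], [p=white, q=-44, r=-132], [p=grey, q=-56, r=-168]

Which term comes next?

[p=black, q=-68, r=-204]

P goes black, white, grey, black, white, grey → black (repeats black → white → grey).
Q: −12 each step, so 4, -8, -20, -32, -44, -56 → -68.
For the r, always 3 × the q: 12, -24, -60, -96, -132, -168 → -204.
So the next term is [p=black, q=-68, r=-204].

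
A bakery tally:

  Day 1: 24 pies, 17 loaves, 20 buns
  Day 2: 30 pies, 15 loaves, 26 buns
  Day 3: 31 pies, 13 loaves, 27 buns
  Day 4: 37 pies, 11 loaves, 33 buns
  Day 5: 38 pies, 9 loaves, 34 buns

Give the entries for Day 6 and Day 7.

Pies: alternating steps +6, +1, +6, +1, …, so 24, 30, 31, 37, 38 → 44 → 45.
For the loaves, −2 each step: 17, 15, 13, 11, 9 → 7 → 5.
Buns goes 20, 26, 27, 33, 34 → 40 → 41 (always 4 less than the pies).
Putting the parts together: 44 pies, 7 loaves, 40 buns and then 45 pies, 5 loaves, 41 buns.

44 pies, 7 loaves, 40 buns; 45 pies, 5 loaves, 41 buns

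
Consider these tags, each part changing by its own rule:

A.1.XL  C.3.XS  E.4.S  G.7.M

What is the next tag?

I.11.L

Letter: letters move forward 2 places in the alphabet, so A, C, E, G → I.
Second component — each term is the sum of the two before it: 1, 3, 4, 7 → 11.
Size: runs through clothing sizes XS→XL; XL, XS, S, M → L.
So the next tag is I.11.L.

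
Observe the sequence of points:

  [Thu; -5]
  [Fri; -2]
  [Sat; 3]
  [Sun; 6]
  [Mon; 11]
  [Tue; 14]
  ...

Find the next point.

[Wed; 19]

Day: Thu, Fri, Sat, Sun, Mon, Tue → Wed (runs through the weekdays Mon→Sun).
Second value: -5, -2, 3, 6, 11, 14 → 19 (alternating steps +3, +5, +3, +5, …).
Putting it together: [Wed; 19].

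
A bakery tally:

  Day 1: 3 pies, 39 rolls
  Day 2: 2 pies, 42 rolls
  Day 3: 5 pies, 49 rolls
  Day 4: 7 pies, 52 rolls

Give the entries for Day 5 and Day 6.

Pies: each term is the sum of the two before it; 3, 2, 5, 7 → 12 → 19.
Rolls: alternating steps +3, +7, +3, +7, …, so 39, 42, 49, 52 → 59 → 62.
So the next two records are 12 pies, 59 rolls and 19 pies, 62 rolls.

12 pies, 59 rolls; 19 pies, 62 rolls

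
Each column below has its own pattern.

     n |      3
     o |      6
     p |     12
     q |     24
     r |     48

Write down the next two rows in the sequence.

s  96; t  192

Letter: n, o, p, q, r → s → t (letters move forward 1 place in the alphabet).
Second component: ×2 each step; 3, 6, 12, 24, 48 → 96 → 192.
Putting the parts together: s  96 and then t  192.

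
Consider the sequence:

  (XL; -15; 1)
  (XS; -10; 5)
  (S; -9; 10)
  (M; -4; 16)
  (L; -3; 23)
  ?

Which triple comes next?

(XL; 2; 31)

For the size, runs through clothing sizes XS→XL: XL, XS, S, M, L → XL.
Second value — alternating steps +5, +1, +5, +1, …: -15, -10, -9, -4, -3 → 2.
Third value: differences are 4, 5, 6, … (increasing by 1 each time); 1, 5, 10, 16, 23 → 31.
Combining the parts gives (XL; 2; 31).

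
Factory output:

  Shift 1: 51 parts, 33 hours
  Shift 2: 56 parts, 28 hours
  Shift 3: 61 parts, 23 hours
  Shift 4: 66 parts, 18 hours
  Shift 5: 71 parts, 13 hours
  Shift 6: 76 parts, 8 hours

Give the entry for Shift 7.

81 parts, 3 hours

Parts: 51, 56, 61, 66, 71, 76 → 81 (+5 each step).
Hours: together with the parts always sums to 84, so 33, 28, 23, 18, 13, 8 → 3.
So the next row is 81 parts, 3 hours.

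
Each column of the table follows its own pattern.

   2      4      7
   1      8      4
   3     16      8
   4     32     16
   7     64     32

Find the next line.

First component: each term is the sum of the two before it; 2, 1, 3, 4, 7 → 11.
Second component goes 4, 8, 16, 32, 64 → 128 (×2 each step).
Third component: 7, 4, 8, 16, 32 → 64 (always the previous value of the second component).
So the next line is 11  128  64.

11  128  64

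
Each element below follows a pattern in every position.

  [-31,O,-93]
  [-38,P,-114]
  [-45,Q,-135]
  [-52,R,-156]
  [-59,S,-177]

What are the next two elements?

[-66,T,-198], [-73,U,-219]

First entry — −7 each step: -31, -38, -45, -52, -59 → -66 → -73.
For the letter, letters move forward 1 place in the alphabet: O, P, Q, R, S → T → U.
For the third entry, always 3 × the first entry: -93, -114, -135, -156, -177 → -198 → -219.
So the next two elements are [-66,T,-198] and [-73,U,-219].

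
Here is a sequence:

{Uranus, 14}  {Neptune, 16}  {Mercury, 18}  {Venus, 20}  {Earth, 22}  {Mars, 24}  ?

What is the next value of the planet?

Planet: runs through the planets Mercury→Neptune; Uranus, Neptune, Mercury, Venus, Earth, Mars → Jupiter.

Jupiter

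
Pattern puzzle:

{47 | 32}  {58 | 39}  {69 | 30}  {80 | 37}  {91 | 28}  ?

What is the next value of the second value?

First value: 47, 58, 69, 80, 91 → 102 (+11 each step).
For the second value, alternating steps +7, −9, +7, −9, …: 32, 39, 30, 37, 28 → 35.

35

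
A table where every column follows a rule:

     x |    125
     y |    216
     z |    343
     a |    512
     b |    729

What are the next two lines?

Letter: x, y, z, a, b → c → d (letters move forward 1 place in the alphabet, wrapping Z→A).
Second component goes 125, 216, 343, 512, 729 → 1000 → 1331 (perfect cubes: 5³, 6³, 7³, …).
Putting the parts together: c  1000 and then d  1331.

c  1000; d  1331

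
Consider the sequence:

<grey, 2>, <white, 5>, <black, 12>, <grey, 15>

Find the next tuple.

Shade — repeats grey → white → black: grey, white, black, grey → white.
Second slot goes 2, 5, 12, 15 → 22 (alternating steps +3, +7, +3, +7, …).
Putting it together: <white, 22>.

<white, 22>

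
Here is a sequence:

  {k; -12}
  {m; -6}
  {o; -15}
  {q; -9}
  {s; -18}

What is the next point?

{u; -12}

Letter — letters move forward 2 places in the alphabet: k, m, o, q, s → u.
Second value: -12, -6, -15, -9, -18 → -12 (alternating steps +6, −9, +6, −9, …).
Combining the parts gives {u; -12}.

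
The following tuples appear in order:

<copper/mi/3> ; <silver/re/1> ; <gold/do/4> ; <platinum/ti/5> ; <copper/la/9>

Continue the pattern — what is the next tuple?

<silver/sol/14>

Metal: copper, silver, gold, platinum, copper → silver (repeats copper → silver → gold → platinum).
For the note, runs backward through the solfège scale do→ti: mi, re, do, ti, la → sol.
Third value goes 3, 1, 4, 5, 9 → 14 (each term is the sum of the two before it).
Combining the parts gives <silver/sol/14>.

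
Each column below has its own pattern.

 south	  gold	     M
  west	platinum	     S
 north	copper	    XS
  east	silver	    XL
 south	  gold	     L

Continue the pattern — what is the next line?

west  platinum  M

Direction: south, west, north, east, south → west (repeats south → west → north → east).
Metal: gold, platinum, copper, silver, gold → platinum (repeats gold → platinum → copper → silver).
For the size, runs backward through clothing sizes XS→XL: M, S, XS, XL, L → M.
Combining the parts gives west  platinum  M.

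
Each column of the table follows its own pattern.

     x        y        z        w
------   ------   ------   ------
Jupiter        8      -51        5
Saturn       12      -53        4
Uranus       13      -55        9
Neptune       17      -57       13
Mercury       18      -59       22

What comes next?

Column x goes Jupiter, Saturn, Uranus, Neptune, Mercury → Venus (runs through the planets Mercury→Neptune).
Column y: alternating steps +4, +1, +4, +1, …, so 8, 12, 13, 17, 18 → 22.
Column z: −2 each step; -51, -53, -55, -57, -59 → -61.
Column w: each term is the sum of the two before it; 5, 4, 9, 13, 22 → 35.
Putting it together: Venus  22  -61  35.

Venus  22  -61  35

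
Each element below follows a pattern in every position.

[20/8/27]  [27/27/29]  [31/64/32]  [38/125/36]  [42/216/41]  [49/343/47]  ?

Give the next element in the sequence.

First slot: alternating steps +7, +4, +7, +4, …; 20, 27, 31, 38, 42, 49 → 53.
Second slot — perfect cubes: 2³, 3³, 4³, …: 8, 27, 64, 125, 216, 343 → 512.
Third slot: 27, 29, 32, 36, 41, 47 → 54 (differences are 2, 3, 4, … (increasing by 1 each time)).
Combining the parts gives [53/512/54].

[53/512/54]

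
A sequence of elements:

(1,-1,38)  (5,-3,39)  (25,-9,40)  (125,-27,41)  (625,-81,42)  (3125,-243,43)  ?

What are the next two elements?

First part — ×5 each step: 1, 5, 25, 125, 625, 3125 → 15625 → 78125.
For the second part, ×3 each step: -1, -3, -9, -27, -81, -243 → -729 → -2187.
Third part: +1 each step; 38, 39, 40, 41, 42, 43 → 44 → 45.
So the next two elements are (15625,-729,44) and (78125,-2187,45).

(15625,-729,44), (78125,-2187,45)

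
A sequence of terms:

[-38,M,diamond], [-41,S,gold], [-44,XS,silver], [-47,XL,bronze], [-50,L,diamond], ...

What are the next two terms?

First component — −3 each step: -38, -41, -44, -47, -50 → -53 → -56.
Size: M, S, XS, XL, L → M → S (runs backward through clothing sizes XS→XL).
For the rank, repeats diamond → gold → silver → bronze: diamond, gold, silver, bronze, diamond → gold → silver.
Putting the parts together: [-53,M,gold] and then [-56,S,silver].

[-53,M,gold], [-56,S,silver]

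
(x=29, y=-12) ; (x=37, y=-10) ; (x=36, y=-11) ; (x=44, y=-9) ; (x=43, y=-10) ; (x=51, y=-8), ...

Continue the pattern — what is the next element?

X: alternating steps +8, −1, +8, −1, …, so 29, 37, 36, 44, 43, 51 → 50.
Y: alternating steps +2, −1, +2, −1, …; -12, -10, -11, -9, -10, -8 → -9.
So the next element is (x=50, y=-9).

(x=50, y=-9)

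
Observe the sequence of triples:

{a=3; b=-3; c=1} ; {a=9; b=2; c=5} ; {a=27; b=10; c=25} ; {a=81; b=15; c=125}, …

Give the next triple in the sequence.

{a=243; b=23; c=625}

A — ×3 each step: 3, 9, 27, 81 → 243.
For the b, alternating steps +5, +8, +5, +8, …: -3, 2, 10, 15 → 23.
For the c, ×5 each step: 1, 5, 25, 125 → 625.
Putting it together: {a=243; b=23; c=625}.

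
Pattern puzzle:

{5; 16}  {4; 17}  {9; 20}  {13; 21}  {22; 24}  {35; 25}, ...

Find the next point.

First slot: 5, 4, 9, 13, 22, 35 → 57 (each term is the sum of the two before it).
Second slot goes 16, 17, 20, 21, 24, 25 → 28 (alternating steps +1, +3, +1, +3, …).
So the next point is {57; 28}.

{57; 28}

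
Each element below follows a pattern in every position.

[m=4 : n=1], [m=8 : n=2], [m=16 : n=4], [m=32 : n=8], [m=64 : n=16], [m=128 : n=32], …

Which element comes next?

[m=256 : n=64]

M goes 4, 8, 16, 32, 64, 128 → 256 (×2 each step).
For the n, ×2 each step: 1, 2, 4, 8, 16, 32 → 64.
Putting it together: [m=256 : n=64].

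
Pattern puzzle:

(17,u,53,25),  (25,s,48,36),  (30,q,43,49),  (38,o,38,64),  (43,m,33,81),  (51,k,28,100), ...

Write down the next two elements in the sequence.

For the first part, alternating steps +8, +5, +8, +5, …: 17, 25, 30, 38, 43, 51 → 56 → 64.
For the letter, letters move back 2 places in the alphabet: u, s, q, o, m, k → i → g.
Third part: 53, 48, 43, 38, 33, 28 → 23 → 18 (−5 each step).
Fourth part: 25, 36, 49, 64, 81, 100 → 121 → 144 (perfect squares: 5², 6², 7², …).
Putting the parts together: (56,i,23,121) and then (64,g,18,144).

(56,i,23,121), (64,g,18,144)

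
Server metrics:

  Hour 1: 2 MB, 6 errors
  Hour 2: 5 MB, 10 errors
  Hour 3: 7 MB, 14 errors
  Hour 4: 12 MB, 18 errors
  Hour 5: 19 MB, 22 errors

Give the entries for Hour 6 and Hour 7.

31 MB, 26 errors; 50 MB, 30 errors

MB — each term is the sum of the two before it: 2, 5, 7, 12, 19 → 31 → 50.
Errors: +4 each step, so 6, 10, 14, 18, 22 → 26 → 30.
Putting the parts together: 31 MB, 26 errors and then 50 MB, 30 errors.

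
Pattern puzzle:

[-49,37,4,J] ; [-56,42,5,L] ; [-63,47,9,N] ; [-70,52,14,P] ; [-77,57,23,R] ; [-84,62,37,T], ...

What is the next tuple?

[-91,67,60,V]

First component: -49, -56, -63, -70, -77, -84 → -91 (−7 each step).
Second component: +5 each step; 37, 42, 47, 52, 57, 62 → 67.
Third component: each term is the sum of the two before it, so 4, 5, 9, 14, 23, 37 → 60.
Letter: letters move forward 2 places in the alphabet, so J, L, N, P, R, T → V.
Combining the parts gives [-91,67,60,V].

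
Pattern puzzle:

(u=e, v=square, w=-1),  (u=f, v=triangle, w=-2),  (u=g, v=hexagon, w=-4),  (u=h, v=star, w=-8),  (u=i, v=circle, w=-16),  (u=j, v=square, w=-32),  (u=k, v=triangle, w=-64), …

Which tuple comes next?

(u=l, v=hexagon, w=-128)

U: letters move forward 1 place in the alphabet; e, f, g, h, i, j, k → l.
V goes square, triangle, hexagon, star, circle, square, triangle → hexagon (repeats square → triangle → hexagon → star → circle).
W — ×2 each step: -1, -2, -4, -8, -16, -32, -64 → -128.
Putting it together: (u=l, v=hexagon, w=-128).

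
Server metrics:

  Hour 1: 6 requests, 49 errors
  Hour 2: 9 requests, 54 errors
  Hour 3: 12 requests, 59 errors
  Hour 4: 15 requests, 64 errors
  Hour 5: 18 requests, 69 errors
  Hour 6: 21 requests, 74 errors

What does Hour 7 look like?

24 requests, 79 errors

For the requests, +3 each step: 6, 9, 12, 15, 18, 21 → 24.
Errors goes 49, 54, 59, 64, 69, 74 → 79 (+5 each step).
So the next line is 24 requests, 79 errors.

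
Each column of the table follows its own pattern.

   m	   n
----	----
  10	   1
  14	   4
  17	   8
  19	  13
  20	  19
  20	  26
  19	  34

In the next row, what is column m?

17

For the column m, differences are 4, 3, 2, … (decreasing by 1 each time): 10, 14, 17, 19, 20, 20, 19 → 17.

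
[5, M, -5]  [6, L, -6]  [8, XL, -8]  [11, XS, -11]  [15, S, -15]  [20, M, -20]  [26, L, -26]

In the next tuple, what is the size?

XL

For the size, repeats M → L → XL → XS → S: M, L, XL, XS, S, M, L → XL.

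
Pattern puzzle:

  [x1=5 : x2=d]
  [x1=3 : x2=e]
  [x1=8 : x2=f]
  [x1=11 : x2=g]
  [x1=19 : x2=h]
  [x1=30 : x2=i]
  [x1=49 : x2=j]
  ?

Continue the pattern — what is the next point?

[x1=79 : x2=k]

X1: 5, 3, 8, 11, 19, 30, 49 → 79 (each term is the sum of the two before it).
X2: letters move forward 1 place in the alphabet, so d, e, f, g, h, i, j → k.
Putting it together: [x1=79 : x2=k].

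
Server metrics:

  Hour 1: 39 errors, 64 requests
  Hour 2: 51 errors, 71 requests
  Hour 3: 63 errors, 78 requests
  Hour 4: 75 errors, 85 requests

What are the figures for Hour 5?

87 errors, 92 requests

For the errors, +12 each step: 39, 51, 63, 75 → 87.
Requests: +7 each step, so 64, 71, 78, 85 → 92.
Putting it together: 87 errors, 92 requests.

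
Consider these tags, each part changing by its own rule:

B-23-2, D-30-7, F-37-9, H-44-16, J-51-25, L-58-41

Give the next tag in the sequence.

N-65-66

Letter: letters move forward 2 places in the alphabet, so B, D, F, H, J, L → N.
Second component: +7 each step, so 23, 30, 37, 44, 51, 58 → 65.
Third component — each term is the sum of the two before it: 2, 7, 9, 16, 25, 41 → 66.
Putting it together: N-65-66.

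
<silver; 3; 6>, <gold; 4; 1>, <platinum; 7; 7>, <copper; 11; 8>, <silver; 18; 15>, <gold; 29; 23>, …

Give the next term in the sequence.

<platinum; 47; 38>

Metal — repeats silver → gold → platinum → copper: silver, gold, platinum, copper, silver, gold → platinum.
Second coordinate goes 3, 4, 7, 11, 18, 29 → 47 (each term is the sum of the two before it).
Third coordinate goes 6, 1, 7, 8, 15, 23 → 38 (each term is the sum of the two before it).
So the next term is <platinum; 47; 38>.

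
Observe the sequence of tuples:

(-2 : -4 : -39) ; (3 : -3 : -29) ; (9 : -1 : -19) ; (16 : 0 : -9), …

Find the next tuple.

First part: -2, 3, 9, 16 → 24 (differences are 5, 6, 7, … (increasing by 1 each time)).
Second part goes -4, -3, -1, 0 → 2 (alternating steps +1, +2, +1, +2, …).
Third part — +10 each step: -39, -29, -19, -9 → 1.
So the next tuple is (24 : 2 : 1).

(24 : 2 : 1)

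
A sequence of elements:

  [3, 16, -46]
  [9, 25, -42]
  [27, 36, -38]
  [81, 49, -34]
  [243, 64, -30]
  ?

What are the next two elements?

First part — ×3 each step: 3, 9, 27, 81, 243 → 729 → 2187.
For the second part, perfect squares: 4², 5², 6², …: 16, 25, 36, 49, 64 → 81 → 100.
Third part goes -46, -42, -38, -34, -30 → -26 → -22 (+4 each step).
So the next two elements are [729, 81, -26] and [2187, 100, -22].

[729, 81, -26], [2187, 100, -22]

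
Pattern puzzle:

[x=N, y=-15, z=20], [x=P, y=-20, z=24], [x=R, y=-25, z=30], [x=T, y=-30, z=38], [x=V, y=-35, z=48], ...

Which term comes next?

X goes N, P, R, T, V → X (letters move forward 2 places in the alphabet).
Y: -15, -20, -25, -30, -35 → -40 (−5 each step).
Z goes 20, 24, 30, 38, 48 → 60 (differences are 4, 6, 8, … (increasing by 2 each time)).
Combining the parts gives [x=X, y=-40, z=60].

[x=X, y=-40, z=60]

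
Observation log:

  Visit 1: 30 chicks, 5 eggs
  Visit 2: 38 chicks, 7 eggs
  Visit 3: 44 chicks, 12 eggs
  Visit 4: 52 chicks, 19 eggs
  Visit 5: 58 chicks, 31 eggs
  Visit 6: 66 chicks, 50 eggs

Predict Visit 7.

72 chicks, 81 eggs

Chicks: 30, 38, 44, 52, 58, 66 → 72 (alternating steps +8, +6, +8, +6, …).
For the eggs, each term is the sum of the two before it: 5, 7, 12, 19, 31, 50 → 81.
Combining the parts gives 72 chicks, 81 eggs.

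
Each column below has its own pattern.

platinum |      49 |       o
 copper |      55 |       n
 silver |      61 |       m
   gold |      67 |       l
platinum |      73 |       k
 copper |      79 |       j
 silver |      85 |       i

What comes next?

Metal: platinum, copper, silver, gold, platinum, copper, silver → gold (repeats platinum → copper → silver → gold).
For the second component, +6 each step: 49, 55, 61, 67, 73, 79, 85 → 91.
For the letter, letters move back 1 place in the alphabet: o, n, m, l, k, j, i → h.
Putting it together: gold  91  h.

gold  91  h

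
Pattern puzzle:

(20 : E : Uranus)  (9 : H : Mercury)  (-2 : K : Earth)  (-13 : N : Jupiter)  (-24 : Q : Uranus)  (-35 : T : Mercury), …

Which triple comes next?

(-46 : W : Earth)

First entry: −11 each step, so 20, 9, -2, -13, -24, -35 → -46.
Letter: letters move forward 3 places in the alphabet, so E, H, K, N, Q, T → W.
Planet: repeats Uranus → Mercury → Earth → Jupiter; Uranus, Mercury, Earth, Jupiter, Uranus, Mercury → Earth.
Combining the parts gives (-46 : W : Earth).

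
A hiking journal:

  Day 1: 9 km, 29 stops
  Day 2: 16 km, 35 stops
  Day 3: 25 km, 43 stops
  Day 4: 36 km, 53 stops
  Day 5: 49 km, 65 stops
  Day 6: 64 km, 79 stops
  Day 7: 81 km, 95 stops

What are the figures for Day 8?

100 km, 113 stops

Km — perfect squares: 3², 4², 5², …: 9, 16, 25, 36, 49, 64, 81 → 100.
Stops — differences are 6, 8, 10, … (increasing by 2 each time): 29, 35, 43, 53, 65, 79, 95 → 113.
So the next record is 100 km, 113 stops.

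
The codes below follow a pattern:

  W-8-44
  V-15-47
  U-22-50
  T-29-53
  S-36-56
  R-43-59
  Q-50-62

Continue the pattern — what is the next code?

Letter goes W, V, U, T, S, R, Q → P (letters move back 1 place in the alphabet).
For the second component, +7 each step: 8, 15, 22, 29, 36, 43, 50 → 57.
Third component: +3 each step, so 44, 47, 50, 53, 56, 59, 62 → 65.
So the next code is P-57-65.

P-57-65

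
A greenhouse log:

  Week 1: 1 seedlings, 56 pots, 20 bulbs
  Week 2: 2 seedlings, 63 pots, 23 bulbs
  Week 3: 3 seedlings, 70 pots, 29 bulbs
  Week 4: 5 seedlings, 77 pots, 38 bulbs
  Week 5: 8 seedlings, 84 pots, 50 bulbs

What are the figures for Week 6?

For the seedlings, each term is the sum of the two before it: 1, 2, 3, 5, 8 → 13.
For the pots, +7 each step: 56, 63, 70, 77, 84 → 91.
Bulbs: differences are 3, 6, 9, … (increasing by 3 each time); 20, 23, 29, 38, 50 → 65.
So the next row is 13 seedlings, 91 pots, 65 bulbs.

13 seedlings, 91 pots, 65 bulbs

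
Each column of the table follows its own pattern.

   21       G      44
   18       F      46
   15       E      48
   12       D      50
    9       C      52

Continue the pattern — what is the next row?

First component goes 21, 18, 15, 12, 9 → 6 (−3 each step).
Letter: G, F, E, D, C → B (letters move back 1 place in the alphabet).
Third component — +2 each step: 44, 46, 48, 50, 52 → 54.
Combining the parts gives 6  B  54.

6  B  54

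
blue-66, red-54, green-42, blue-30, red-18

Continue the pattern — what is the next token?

Colour: repeats blue → red → green, so blue, red, green, blue, red → green.
Second component: −12 each step, so 66, 54, 42, 30, 18 → 6.
Combining the parts gives green-6.

green-6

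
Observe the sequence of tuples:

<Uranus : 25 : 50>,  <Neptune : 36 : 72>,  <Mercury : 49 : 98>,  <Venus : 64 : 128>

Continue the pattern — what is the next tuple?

Planet: runs through the planets Mercury→Neptune, so Uranus, Neptune, Mercury, Venus → Earth.
Second component: 25, 36, 49, 64 → 81 (perfect squares: 5², 6², 7², …).
For the third component, always 2 × the second component: 50, 72, 98, 128 → 162.
Putting it together: <Earth : 81 : 162>.

<Earth : 81 : 162>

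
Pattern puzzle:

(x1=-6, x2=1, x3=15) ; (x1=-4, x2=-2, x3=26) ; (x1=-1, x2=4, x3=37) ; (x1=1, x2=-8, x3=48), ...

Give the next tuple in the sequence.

(x1=4, x2=16, x3=59)

X1 goes -6, -4, -1, 1 → 4 (alternating steps +2, +3, +2, +3, …).
X2: ×(-2) each step; 1, -2, 4, -8 → 16.
X3: +11 each step; 15, 26, 37, 48 → 59.
Combining the parts gives (x1=4, x2=16, x3=59).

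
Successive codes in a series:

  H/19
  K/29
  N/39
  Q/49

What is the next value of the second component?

Second component: +10 each step; 19, 29, 39, 49 → 59.

59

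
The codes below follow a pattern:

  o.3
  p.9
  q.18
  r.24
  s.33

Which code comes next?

Letter: o, p, q, r, s → t (letters move forward 1 place in the alphabet).
Second component goes 3, 9, 18, 24, 33 → 39 (alternating steps +6, +9, +6, +9, …).
Putting it together: t.39.

t.39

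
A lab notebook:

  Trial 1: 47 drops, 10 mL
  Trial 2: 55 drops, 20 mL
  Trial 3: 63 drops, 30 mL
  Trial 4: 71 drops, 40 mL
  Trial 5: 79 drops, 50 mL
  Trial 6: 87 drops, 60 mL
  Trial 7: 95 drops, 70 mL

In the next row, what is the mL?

ML — +10 each step: 10, 20, 30, 40, 50, 60, 70 → 80.

80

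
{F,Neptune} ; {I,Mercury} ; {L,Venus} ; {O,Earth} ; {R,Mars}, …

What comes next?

{U,Jupiter}

Letter: letters move forward 3 places in the alphabet; F, I, L, O, R → U.
Planet goes Neptune, Mercury, Venus, Earth, Mars → Jupiter (runs through the planets Mercury→Neptune).
So the next pair is {U,Jupiter}.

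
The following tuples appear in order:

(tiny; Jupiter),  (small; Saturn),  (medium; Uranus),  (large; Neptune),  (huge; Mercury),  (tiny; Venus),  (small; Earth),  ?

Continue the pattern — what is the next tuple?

(medium; Mars)

Size: repeats tiny → small → medium → large → huge, so tiny, small, medium, large, huge, tiny, small → medium.
Planet: runs through the planets Mercury→Neptune; Jupiter, Saturn, Uranus, Neptune, Mercury, Venus, Earth → Mars.
So the next tuple is (medium; Mars).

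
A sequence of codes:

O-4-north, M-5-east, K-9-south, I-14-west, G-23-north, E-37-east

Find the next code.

Letter: letters move back 2 places in the alphabet, so O, M, K, I, G, E → C.
Second component: 4, 5, 9, 14, 23, 37 → 60 (each term is the sum of the two before it).
Direction: repeats north → east → south → west; north, east, south, west, north, east → south.
So the next code is C-60-south.

C-60-south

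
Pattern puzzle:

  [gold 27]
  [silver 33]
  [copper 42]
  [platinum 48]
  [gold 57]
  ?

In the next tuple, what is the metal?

Metal: gold, silver, copper, platinum, gold → silver (repeats gold → silver → copper → platinum).

silver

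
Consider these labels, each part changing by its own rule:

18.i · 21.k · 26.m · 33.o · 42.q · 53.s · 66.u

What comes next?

First component: differences are 3, 5, 7, … (increasing by 2 each time); 18, 21, 26, 33, 42, 53, 66 → 81.
Letter: letters move forward 2 places in the alphabet; i, k, m, o, q, s, u → w.
Putting it together: 81.w.

81.w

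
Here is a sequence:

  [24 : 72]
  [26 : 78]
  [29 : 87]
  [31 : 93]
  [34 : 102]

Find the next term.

First value: alternating steps +2, +3, +2, +3, …, so 24, 26, 29, 31, 34 → 36.
For the second value, always 3 × the first value: 72, 78, 87, 93, 102 → 108.
Putting it together: [36 : 108].

[36 : 108]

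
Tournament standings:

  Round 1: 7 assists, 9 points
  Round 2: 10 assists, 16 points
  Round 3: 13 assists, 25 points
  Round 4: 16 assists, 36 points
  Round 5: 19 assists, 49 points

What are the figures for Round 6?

22 assists, 64 points

Assists — +3 each step: 7, 10, 13, 16, 19 → 22.
Points: 9, 16, 25, 36, 49 → 64 (perfect squares: 3², 4², 5², …).
Putting it together: 22 assists, 64 points.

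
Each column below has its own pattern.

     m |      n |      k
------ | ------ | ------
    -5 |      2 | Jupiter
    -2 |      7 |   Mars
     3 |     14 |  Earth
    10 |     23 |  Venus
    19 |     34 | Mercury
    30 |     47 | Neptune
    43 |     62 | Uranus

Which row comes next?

Column m — differences are 3, 5, 7, … (increasing by 2 each time): -5, -2, 3, 10, 19, 30, 43 → 58.
Column n goes 2, 7, 14, 23, 34, 47, 62 → 79 (differences are 5, 7, 9, … (increasing by 2 each time)).
Column k: runs backward through the planets Mercury→Neptune, so Jupiter, Mars, Earth, Venus, Mercury, Neptune, Uranus → Saturn.
So the next row is 58  79  Saturn.

58  79  Saturn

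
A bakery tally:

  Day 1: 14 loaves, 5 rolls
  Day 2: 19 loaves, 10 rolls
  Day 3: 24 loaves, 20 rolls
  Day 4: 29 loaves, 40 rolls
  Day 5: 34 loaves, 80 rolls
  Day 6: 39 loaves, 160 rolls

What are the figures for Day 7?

44 loaves, 320 rolls

For the loaves, +5 each step: 14, 19, 24, 29, 34, 39 → 44.
Rolls — ×2 each step: 5, 10, 20, 40, 80, 160 → 320.
Putting it together: 44 loaves, 320 rolls.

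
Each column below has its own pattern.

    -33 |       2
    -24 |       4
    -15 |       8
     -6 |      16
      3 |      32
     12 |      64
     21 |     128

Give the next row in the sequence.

First component: +9 each step, so -33, -24, -15, -6, 3, 12, 21 → 30.
Second component: ×2 each step, so 2, 4, 8, 16, 32, 64, 128 → 256.
So the next row is 30  256.

30  256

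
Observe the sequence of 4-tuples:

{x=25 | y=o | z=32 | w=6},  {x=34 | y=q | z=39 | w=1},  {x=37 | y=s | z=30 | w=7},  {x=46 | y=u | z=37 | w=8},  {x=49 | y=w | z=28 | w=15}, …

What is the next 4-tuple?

For the x, alternating steps +9, +3, +9, +3, …: 25, 34, 37, 46, 49 → 58.
Y: letters move forward 2 places in the alphabet, so o, q, s, u, w → y.
For the z, alternating steps +7, −9, +7, −9, …: 32, 39, 30, 37, 28 → 35.
W goes 6, 1, 7, 8, 15 → 23 (each term is the sum of the two before it).
So the next 4-tuple is {x=58 | y=y | z=35 | w=23}.

{x=58 | y=y | z=35 | w=23}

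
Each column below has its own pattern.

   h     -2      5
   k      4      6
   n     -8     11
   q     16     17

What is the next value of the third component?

Letter: letters move forward 3 places in the alphabet; h, k, n, q → t.
Second component — ×(-2) each step: -2, 4, -8, 16 → -32.
Third component — each term is the sum of the two before it: 5, 6, 11, 17 → 28.

28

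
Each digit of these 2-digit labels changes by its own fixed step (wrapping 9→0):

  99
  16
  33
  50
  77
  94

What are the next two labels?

First digit: +2 each step, mod 10, so 9, 1, 3, 5, 7, 9 → 1 → 3.
Second digit: −3 each step, mod 10; 9, 6, 3, 0, 7, 4 → 1 → 8.
Putting the parts together: 11 and then 38.

11, 38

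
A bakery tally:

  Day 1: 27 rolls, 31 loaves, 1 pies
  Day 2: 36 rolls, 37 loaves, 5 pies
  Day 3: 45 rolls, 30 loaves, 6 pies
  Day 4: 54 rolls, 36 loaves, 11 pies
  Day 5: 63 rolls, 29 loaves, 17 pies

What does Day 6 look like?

For the rolls, +9 each step: 27, 36, 45, 54, 63 → 72.
Loaves: alternating steps +6, −7, +6, −7, …, so 31, 37, 30, 36, 29 → 35.
For the pies, each term is the sum of the two before it: 1, 5, 6, 11, 17 → 28.
So the next row is 72 rolls, 35 loaves, 28 pies.

72 rolls, 35 loaves, 28 pies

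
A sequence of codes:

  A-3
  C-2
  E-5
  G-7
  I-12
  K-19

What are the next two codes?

Letter — letters move forward 2 places in the alphabet: A, C, E, G, I, K → M → O.
Second component — each term is the sum of the two before it: 3, 2, 5, 7, 12, 19 → 31 → 50.
Putting the parts together: M-31 and then O-50.

M-31, O-50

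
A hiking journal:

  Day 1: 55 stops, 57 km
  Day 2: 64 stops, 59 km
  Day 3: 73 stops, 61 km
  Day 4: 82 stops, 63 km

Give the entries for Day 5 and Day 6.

91 stops, 65 km; 100 stops, 67 km

For the stops, +9 each step: 55, 64, 73, 82 → 91 → 100.
Km goes 57, 59, 61, 63 → 65 → 67 (+2 each step).
So the next two lines are 91 stops, 65 km and 100 stops, 67 km.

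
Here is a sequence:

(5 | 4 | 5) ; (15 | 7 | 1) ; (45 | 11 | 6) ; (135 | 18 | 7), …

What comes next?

First slot: 5, 15, 45, 135 → 405 (×3 each step).
Second slot goes 4, 7, 11, 18 → 29 (each term is the sum of the two before it).
Third slot — each term is the sum of the two before it: 5, 1, 6, 7 → 13.
So the next triple is (405 | 29 | 13).

(405 | 29 | 13)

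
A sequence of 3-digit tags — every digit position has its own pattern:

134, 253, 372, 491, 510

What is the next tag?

First digit: 1, 2, 3, 4, 5 → 6 (+1 each step, mod 10).
Second digit: +2 each step, mod 10; 3, 5, 7, 9, 1 → 3.
Third digit: −1 each step, mod 10; 4, 3, 2, 1, 0 → 9.
So the next tag is 639.

639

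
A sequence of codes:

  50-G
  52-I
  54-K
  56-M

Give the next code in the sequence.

58-O

First component — +2 each step: 50, 52, 54, 56 → 58.
Letter: letters move forward 2 places in the alphabet, so G, I, K, M → O.
Putting it together: 58-O.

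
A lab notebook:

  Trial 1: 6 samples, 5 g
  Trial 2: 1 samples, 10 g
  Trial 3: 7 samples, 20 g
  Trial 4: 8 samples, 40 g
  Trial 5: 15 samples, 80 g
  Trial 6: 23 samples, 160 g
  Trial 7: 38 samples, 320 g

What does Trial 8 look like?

61 samples, 640 g

For the samples, each term is the sum of the two before it: 6, 1, 7, 8, 15, 23, 38 → 61.
For the g, ×2 each step: 5, 10, 20, 40, 80, 160, 320 → 640.
Putting it together: 61 samples, 640 g.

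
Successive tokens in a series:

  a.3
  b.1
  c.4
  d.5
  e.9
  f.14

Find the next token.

Letter: letters move forward 1 place in the alphabet; a, b, c, d, e, f → g.
Second component goes 3, 1, 4, 5, 9, 14 → 23 (each term is the sum of the two before it).
So the next token is g.23.

g.23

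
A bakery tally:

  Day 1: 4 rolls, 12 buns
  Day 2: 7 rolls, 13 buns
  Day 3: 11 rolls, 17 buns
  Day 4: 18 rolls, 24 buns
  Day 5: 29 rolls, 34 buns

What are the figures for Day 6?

47 rolls, 47 buns

Rolls goes 4, 7, 11, 18, 29 → 47 (each term is the sum of the two before it).
Buns — differences are 1, 4, 7, … (increasing by 3 each time): 12, 13, 17, 24, 34 → 47.
Combining the parts gives 47 rolls, 47 buns.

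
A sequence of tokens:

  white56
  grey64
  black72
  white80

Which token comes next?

grey88

Shade: white, grey, black, white → grey (repeats white → grey → black).
Second component goes 56, 64, 72, 80 → 88 (+8 each step).
Putting it together: grey88.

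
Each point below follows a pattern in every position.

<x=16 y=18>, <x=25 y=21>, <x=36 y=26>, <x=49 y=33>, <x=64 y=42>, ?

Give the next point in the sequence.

X: perfect squares: 4², 5², 6², …, so 16, 25, 36, 49, 64 → 81.
Y: differences are 3, 5, 7, … (increasing by 2 each time); 18, 21, 26, 33, 42 → 53.
Combining the parts gives <x=81 y=53>.

<x=81 y=53>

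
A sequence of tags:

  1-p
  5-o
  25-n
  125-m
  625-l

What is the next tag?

3125-k

First component: ×5 each step; 1, 5, 25, 125, 625 → 3125.
Letter: letters move back 1 place in the alphabet, so p, o, n, m, l → k.
So the next tag is 3125-k.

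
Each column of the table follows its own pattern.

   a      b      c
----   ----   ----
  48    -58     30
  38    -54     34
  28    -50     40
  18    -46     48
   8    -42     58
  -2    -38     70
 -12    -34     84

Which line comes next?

-22  -30  100

For the column a, −10 each step: 48, 38, 28, 18, 8, -2, -12 → -22.
For the column b, +4 each step: -58, -54, -50, -46, -42, -38, -34 → -30.
Column c goes 30, 34, 40, 48, 58, 70, 84 → 100 (differences are 4, 6, 8, … (increasing by 2 each time)).
Combining the parts gives -22  -30  100.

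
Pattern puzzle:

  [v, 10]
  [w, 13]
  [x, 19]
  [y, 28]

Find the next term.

[z, 40]

Letter goes v, w, x, y → z (letters move forward 1 place in the alphabet).
Second part: differences are 3, 6, 9, … (increasing by 3 each time), so 10, 13, 19, 28 → 40.
So the next term is [z, 40].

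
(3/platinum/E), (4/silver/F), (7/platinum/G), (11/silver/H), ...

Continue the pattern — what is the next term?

First entry: 3, 4, 7, 11 → 18 (each term is the sum of the two before it).
For the metal, alternates platinum ↔ silver: platinum, silver, platinum, silver → platinum.
Letter: E, F, G, H → I (letters move forward 1 place in the alphabet).
Putting it together: (18/platinum/I).

(18/platinum/I)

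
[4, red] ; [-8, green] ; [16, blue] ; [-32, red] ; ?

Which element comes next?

First coordinate — ×(-2) each step: 4, -8, 16, -32 → 64.
Colour: repeats red → green → blue, so red, green, blue, red → green.
Putting it together: [64, green].

[64, green]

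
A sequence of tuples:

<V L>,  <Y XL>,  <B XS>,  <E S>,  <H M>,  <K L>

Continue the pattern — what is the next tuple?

<N XL>

Letter: letters move forward 3 places in the alphabet, wrapping Z→A; V, Y, B, E, H, K → N.
For the size, repeats L → XL → XS → S → M: L, XL, XS, S, M, L → XL.
Putting it together: <N XL>.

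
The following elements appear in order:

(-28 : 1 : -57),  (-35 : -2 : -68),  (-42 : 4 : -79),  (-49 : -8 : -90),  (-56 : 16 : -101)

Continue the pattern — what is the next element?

First coordinate: −7 each step; -28, -35, -42, -49, -56 → -63.
Second coordinate goes 1, -2, 4, -8, 16 → -32 (×(-2) each step).
Third coordinate: -57, -68, -79, -90, -101 → -112 (−11 each step).
So the next element is (-63 : -32 : -112).

(-63 : -32 : -112)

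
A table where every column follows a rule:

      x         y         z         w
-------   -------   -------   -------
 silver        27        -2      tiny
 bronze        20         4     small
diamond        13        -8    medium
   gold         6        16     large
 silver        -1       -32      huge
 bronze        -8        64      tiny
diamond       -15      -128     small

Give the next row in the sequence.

gold  -22  256  medium

Column x: silver, bronze, diamond, gold, silver, bronze, diamond → gold (repeats silver → bronze → diamond → gold).
Column y: −7 each step; 27, 20, 13, 6, -1, -8, -15 → -22.
Column z: ×(-2) each step; -2, 4, -8, 16, -32, 64, -128 → 256.
Column w — repeats tiny → small → medium → large → huge: tiny, small, medium, large, huge, tiny, small → medium.
Putting it together: gold  -22  256  medium.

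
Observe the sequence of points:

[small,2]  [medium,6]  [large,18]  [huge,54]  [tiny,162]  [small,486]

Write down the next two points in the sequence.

Size: repeats small → medium → large → huge → tiny, so small, medium, large, huge, tiny, small → medium → large.
For the second value, ×3 each step: 2, 6, 18, 54, 162, 486 → 1458 → 4374.
Putting the parts together: [medium,1458] and then [large,4374].

[medium,1458], [large,4374]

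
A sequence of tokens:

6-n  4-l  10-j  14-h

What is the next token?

First component: each term is the sum of the two before it; 6, 4, 10, 14 → 24.
Letter goes n, l, j, h → f (letters move back 2 places in the alphabet).
Putting it together: 24-f.

24-f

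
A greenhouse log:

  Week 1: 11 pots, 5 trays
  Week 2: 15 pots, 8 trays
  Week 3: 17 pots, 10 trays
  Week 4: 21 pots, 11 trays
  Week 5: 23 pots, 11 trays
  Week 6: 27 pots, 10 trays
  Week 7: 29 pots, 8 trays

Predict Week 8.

33 pots, 5 trays

Pots: alternating steps +4, +2, +4, +2, …, so 11, 15, 17, 21, 23, 27, 29 → 33.
Trays: 5, 8, 10, 11, 11, 10, 8 → 5 (differences are 3, 2, 1, … (decreasing by 1 each time)).
So the next record is 33 pots, 5 trays.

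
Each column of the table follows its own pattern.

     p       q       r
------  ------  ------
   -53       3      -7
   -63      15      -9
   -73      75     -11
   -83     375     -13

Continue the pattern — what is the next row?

Column p: −10 each step; -53, -63, -73, -83 → -93.
Column q: ×5 each step; 3, 15, 75, 375 → 1875.
Column r: −2 each step, so -7, -9, -11, -13 → -15.
Combining the parts gives -93  1875  -15.

-93  1875  -15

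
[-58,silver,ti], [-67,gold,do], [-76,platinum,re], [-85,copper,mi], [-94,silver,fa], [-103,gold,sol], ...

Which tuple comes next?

First component: −9 each step; -58, -67, -76, -85, -94, -103 → -112.
Metal goes silver, gold, platinum, copper, silver, gold → platinum (repeats silver → gold → platinum → copper).
Note: runs through the solfège scale do→ti; ti, do, re, mi, fa, sol → la.
Putting it together: [-112,platinum,la].

[-112,platinum,la]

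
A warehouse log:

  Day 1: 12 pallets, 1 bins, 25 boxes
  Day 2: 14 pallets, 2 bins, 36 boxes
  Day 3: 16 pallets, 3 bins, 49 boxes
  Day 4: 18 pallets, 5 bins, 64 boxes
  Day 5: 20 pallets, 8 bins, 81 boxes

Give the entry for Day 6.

22 pallets, 13 bins, 100 boxes

Pallets: +2 each step; 12, 14, 16, 18, 20 → 22.
Bins: each term is the sum of the two before it, so 1, 2, 3, 5, 8 → 13.
Boxes goes 25, 36, 49, 64, 81 → 100 (perfect squares: 5², 6², 7², …).
So the next record is 22 pallets, 13 bins, 100 boxes.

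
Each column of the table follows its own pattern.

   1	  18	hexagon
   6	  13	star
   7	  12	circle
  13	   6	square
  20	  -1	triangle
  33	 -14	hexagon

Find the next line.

53  -34  star

First component: each term is the sum of the two before it, so 1, 6, 7, 13, 20, 33 → 53.
Second component: together with the first component always sums to 19; 18, 13, 12, 6, -1, -14 → -34.
Shape: repeats hexagon → star → circle → square → triangle, so hexagon, star, circle, square, triangle, hexagon → star.
Combining the parts gives 53  -34  star.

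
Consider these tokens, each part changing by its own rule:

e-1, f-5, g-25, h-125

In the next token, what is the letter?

Letter: e, f, g, h → i (letters move forward 1 place in the alphabet).

i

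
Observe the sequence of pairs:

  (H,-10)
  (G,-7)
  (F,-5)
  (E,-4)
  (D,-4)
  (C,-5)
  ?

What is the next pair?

For the letter, letters move back 1 place in the alphabet: H, G, F, E, D, C → B.
Second component goes -10, -7, -5, -4, -4, -5 → -7 (differences are 3, 2, 1, … (decreasing by 1 each time)).
Putting it together: (B,-7).

(B,-7)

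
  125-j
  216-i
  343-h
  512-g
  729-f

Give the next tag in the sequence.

First component: 125, 216, 343, 512, 729 → 1000 (perfect cubes: 5³, 6³, 7³, …).
For the letter, letters move back 1 place in the alphabet: j, i, h, g, f → e.
Putting it together: 1000-e.

1000-e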